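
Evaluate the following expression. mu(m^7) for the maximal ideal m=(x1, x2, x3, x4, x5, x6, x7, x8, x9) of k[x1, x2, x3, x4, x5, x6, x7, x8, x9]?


Graded Nakayama: mu(m^d) = dim_k (m^d/m^(d+1)) = #degree-7 monomials in 9 vars
C(n+d-1,d)=C(15,7)=6435


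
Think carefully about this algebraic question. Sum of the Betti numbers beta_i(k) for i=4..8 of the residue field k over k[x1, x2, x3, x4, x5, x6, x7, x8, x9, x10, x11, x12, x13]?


Koszul resolution: beta_i(k)=C(n,i), n=13
C(13,4)=715, C(13,5)=1287, C(13,6)=1716, C(13,7)=1716, C(13,8)=1287
Sum=6721


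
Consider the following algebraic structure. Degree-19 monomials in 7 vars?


C(d+n-1,n-1)=C(25,6)=177100


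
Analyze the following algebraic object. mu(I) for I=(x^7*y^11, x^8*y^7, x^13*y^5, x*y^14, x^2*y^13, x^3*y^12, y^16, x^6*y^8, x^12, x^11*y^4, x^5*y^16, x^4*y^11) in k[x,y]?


Remove redundant (divisible by others).
x^7*y^11 redundant.
x^5*y^16 redundant.
x^13*y^5 redundant.
Min: x^12, x^11*y^4, x^8*y^7, x^6*y^8, x^4*y^11, x^3*y^12, x^2*y^13, x*y^14, y^16
Count=9


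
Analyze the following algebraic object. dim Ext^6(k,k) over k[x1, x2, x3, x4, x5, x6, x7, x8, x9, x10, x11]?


C(n,i)=C(11,6)=462


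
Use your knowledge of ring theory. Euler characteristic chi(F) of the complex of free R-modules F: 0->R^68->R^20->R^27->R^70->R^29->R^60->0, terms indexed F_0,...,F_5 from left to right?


chi = sum (-1)^i * rank:
(-1)^0*68=68
(-1)^1*20=-20
(-1)^2*27=27
(-1)^3*70=-70
(-1)^4*29=29
(-1)^5*60=-60
chi=-26


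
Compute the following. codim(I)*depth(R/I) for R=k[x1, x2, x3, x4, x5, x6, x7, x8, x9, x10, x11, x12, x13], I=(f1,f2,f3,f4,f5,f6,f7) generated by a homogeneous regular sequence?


codim=7, depth=dim(R/I)=13-7=6
Product=7*6=42


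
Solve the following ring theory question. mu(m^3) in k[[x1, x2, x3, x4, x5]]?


C(n+d-1,d)=C(7,3)=35


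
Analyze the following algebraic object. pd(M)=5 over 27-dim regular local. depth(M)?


pd+depth=depth(R)=27
depth=27-5=22


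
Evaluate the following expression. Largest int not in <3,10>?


gcd(3,10)=1 => F=ab-a-b=3*10-3-10=30-13=17


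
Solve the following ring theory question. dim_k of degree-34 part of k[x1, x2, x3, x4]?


C(d+n-1,n-1)=C(37,3)=7770


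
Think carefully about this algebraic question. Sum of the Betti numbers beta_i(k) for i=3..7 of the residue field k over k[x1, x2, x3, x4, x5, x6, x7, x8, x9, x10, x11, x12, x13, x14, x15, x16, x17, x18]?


Koszul resolution: beta_i(k)=C(n,i), n=18
C(18,3)=816, C(18,4)=3060, C(18,5)=8568, C(18,6)=18564, C(18,7)=31824
Sum=62832


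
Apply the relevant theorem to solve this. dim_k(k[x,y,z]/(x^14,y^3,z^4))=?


Basis: x^iy^jz^k, i<14,j<3,k<4
14*3*4=168


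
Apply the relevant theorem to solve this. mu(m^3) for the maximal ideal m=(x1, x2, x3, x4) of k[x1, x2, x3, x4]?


Graded Nakayama: mu(m^d) = dim_k (m^d/m^(d+1)) = #degree-3 monomials in 4 vars
C(n+d-1,d)=C(6,3)=20


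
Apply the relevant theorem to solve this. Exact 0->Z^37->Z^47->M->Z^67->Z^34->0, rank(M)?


Alt sum=0:
(-1)^0*37 + (-1)^1*47 + (-1)^2*? + (-1)^3*67 + (-1)^4*34=0
rank(M)=43


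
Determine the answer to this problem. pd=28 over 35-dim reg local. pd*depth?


pd+depth=35
depth=35-28=7
pd*depth=28*7=196


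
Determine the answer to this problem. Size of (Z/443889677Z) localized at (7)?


7-primary part: 443889677=7^9*11
Size=7^9=40353607


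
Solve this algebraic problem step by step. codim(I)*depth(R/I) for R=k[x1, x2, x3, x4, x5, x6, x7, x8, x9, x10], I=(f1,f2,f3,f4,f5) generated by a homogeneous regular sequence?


codim=5, depth=dim(R/I)=10-5=5
Product=5*5=25


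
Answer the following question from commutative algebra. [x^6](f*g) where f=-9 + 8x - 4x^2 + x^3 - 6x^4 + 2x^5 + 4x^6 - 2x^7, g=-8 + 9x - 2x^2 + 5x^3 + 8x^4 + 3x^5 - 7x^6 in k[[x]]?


[x^6] = sum a_i*b_j, i+j=6
  -9*-7=63
  8*3=24
  -4*8=-32
  1*5=5
  -6*-2=12
  2*9=18
  4*-8=-32
Sum=58


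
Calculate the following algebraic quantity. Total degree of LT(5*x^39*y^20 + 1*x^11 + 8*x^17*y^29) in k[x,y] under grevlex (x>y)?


LT: 5*x^39*y^20
deg_x=39, deg_y=20
Total=39+20=59


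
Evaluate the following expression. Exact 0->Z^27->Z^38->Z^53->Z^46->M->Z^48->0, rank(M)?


Alt sum=0:
(-1)^0*27 + (-1)^1*38 + (-1)^2*53 + (-1)^3*46 + (-1)^4*? + (-1)^5*48=0
rank(M)=52


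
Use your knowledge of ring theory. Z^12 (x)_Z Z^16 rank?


rank(M(x)N) = rank(M)*rank(N)
12*16 = 192


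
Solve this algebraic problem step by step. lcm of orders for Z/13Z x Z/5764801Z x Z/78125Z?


Exponent = lcm of the cyclic orders; pairwise coprime => product.
13^1*7^8*5^7=13*5764801*78125=5854876015625


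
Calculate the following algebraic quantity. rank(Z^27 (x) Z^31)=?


rank(M(x)N) = rank(M)*rank(N)
27*31 = 837


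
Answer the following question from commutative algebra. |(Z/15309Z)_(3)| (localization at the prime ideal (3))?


3-primary part: 15309=3^7*7
Size=3^7=2187


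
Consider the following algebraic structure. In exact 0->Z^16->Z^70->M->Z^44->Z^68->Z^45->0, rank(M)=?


Alt sum=0:
(-1)^0*16 + (-1)^1*70 + (-1)^2*? + (-1)^3*44 + (-1)^4*68 + (-1)^5*45=0
rank(M)=75


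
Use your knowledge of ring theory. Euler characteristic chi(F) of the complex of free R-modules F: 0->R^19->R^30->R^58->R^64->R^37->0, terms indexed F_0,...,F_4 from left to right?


chi = sum (-1)^i * rank:
(-1)^0*19=19
(-1)^1*30=-30
(-1)^2*58=58
(-1)^3*64=-64
(-1)^4*37=37
chi=20


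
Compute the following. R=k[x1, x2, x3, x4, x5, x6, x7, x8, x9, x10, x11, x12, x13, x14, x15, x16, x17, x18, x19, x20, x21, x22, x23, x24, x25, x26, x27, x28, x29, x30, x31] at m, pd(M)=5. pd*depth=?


pd+depth=31
depth=31-5=26
pd*depth=5*26=130


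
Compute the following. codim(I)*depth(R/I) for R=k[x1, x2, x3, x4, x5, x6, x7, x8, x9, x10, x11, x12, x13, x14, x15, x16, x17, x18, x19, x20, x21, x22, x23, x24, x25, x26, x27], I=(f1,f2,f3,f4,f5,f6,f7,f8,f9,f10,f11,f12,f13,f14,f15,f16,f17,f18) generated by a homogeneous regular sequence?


codim=18, depth=dim(R/I)=27-18=9
Product=18*9=162


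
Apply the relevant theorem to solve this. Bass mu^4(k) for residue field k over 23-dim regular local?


C(n,i)=C(23,4)=8855


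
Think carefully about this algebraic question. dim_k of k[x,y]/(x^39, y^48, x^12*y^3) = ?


k[x,y]/I, I = (x^39, y^48, x^12*y^3)
Rect: 39x48=1872. Corner: (39-12)x(48-3)=1215.
dim = 1872-1215 = 657


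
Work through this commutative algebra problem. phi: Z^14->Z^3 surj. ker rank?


rank(ker) = 14-3 = 11


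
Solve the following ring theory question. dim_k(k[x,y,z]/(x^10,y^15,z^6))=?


Basis: x^iy^jz^k, i<10,j<15,k<6
10*15*6=900


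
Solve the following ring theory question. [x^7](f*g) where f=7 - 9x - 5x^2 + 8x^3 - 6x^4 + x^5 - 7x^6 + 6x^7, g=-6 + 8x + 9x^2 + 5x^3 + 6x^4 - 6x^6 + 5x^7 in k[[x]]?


[x^7] = sum a_i*b_j, i+j=7
  7*5=35
  -9*-6=54
  8*6=48
  -6*5=-30
  1*9=9
  -7*8=-56
  6*-6=-36
Sum=24


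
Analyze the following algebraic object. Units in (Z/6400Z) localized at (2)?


Local ring = Z/256Z.
phi(256) = 2^7*(2-1) = 128


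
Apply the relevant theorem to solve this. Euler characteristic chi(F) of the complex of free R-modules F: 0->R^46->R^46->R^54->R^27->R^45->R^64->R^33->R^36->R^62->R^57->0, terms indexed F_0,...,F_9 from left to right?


chi = sum (-1)^i * rank:
(-1)^0*46=46
(-1)^1*46=-46
(-1)^2*54=54
(-1)^3*27=-27
(-1)^4*45=45
(-1)^5*64=-64
(-1)^6*33=33
(-1)^7*36=-36
(-1)^8*62=62
(-1)^9*57=-57
chi=10


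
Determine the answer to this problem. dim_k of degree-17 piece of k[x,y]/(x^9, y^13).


k[x,y], I = (x^9, y^13), d = 17
Need i < 9 and d-i < 13.
Range: 5 <= i <= 8.
H(17) = 4


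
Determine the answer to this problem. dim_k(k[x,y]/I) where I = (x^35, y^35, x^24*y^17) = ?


k[x,y]/I, I = (x^35, y^35, x^24*y^17)
Rect: 35x35=1225. Corner: (35-24)x(35-17)=198.
dim = 1225-198 = 1027


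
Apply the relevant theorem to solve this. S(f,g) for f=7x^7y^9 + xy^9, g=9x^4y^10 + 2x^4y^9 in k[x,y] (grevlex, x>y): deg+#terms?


LT(f)=7x^7y^9, LT(g)=9x^4y^10
lcm(LM)=x^7y^10
S(f,g) (scaled by 63 to clear denominators) = 9y*f - 7x^3*g = -14x^7y^9 + 9xy^10
2 terms, deg 16.
16+2=18


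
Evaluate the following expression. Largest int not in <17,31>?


gcd(17,31)=1 => F=ab-a-b=17*31-17-31=527-48=479


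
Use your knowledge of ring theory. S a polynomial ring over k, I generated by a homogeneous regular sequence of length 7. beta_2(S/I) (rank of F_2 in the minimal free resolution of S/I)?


Regular sequence => Koszul complex is the minimal free resolution.
Syz_1 minimally generated by Koszul relations f_i*e_j - f_j*e_i (i<j): mu(Syz_1) = beta_2 = C(m,2) = m(m-1)/2
m=7
7*6/2 = 21


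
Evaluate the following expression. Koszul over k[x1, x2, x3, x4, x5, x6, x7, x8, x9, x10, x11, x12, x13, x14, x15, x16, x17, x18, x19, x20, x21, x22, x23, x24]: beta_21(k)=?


C(n,i)=C(24,21)=2024


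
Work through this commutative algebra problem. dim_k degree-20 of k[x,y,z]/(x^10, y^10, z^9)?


Need i<10, j<10, k<9 with i+j+k=20.
For each i, j ranges over max(0,20-i-8)..min(9,20-i):
  i=0: j in [12,9] -> 0
  i=1: j in [11,9] -> 0
  i=2: j in [10,9] -> 0
  i=3: j in [9,9] -> 1
  i=4: j in [8,9] -> 2
  i=5: j in [7,9] -> 3
  i=6: j in [6,9] -> 4
  i=7: j in [5,9] -> 5
  i=8: j in [4,9] -> 6
  i=9: j in [3,9] -> 7
H(20) = 0+0+0+1+2+3+4+5+6+7 = 28


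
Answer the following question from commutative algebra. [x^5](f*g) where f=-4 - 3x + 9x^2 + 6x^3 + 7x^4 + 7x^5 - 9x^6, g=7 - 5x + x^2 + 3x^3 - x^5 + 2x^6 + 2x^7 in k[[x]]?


[x^5] = sum a_i*b_j, i+j=5
  -4*-1=4
  9*3=27
  6*1=6
  7*-5=-35
  7*7=49
Sum=51


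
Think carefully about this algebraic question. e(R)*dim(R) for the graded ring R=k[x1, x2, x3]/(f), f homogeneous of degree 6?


e(R)=deg(f)=6, dim(R)=3-1=2
e*dim=6*2=12


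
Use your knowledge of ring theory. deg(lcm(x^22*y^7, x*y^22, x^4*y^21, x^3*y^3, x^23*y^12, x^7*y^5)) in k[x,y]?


lcm = componentwise max:
x: max(22,1,4,3,23,7)=23
y: max(7,22,21,3,12,5)=22
Total=23+22=45


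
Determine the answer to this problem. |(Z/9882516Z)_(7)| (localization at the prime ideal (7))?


7-primary part: 9882516=7^7*12
Size=7^7=823543


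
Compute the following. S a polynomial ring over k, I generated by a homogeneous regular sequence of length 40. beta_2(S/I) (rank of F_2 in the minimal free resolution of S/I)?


Regular sequence => Koszul complex is the minimal free resolution.
Syz_1 minimally generated by Koszul relations f_i*e_j - f_j*e_i (i<j): mu(Syz_1) = beta_2 = C(m,2) = m(m-1)/2
m=40
40*39/2 = 780


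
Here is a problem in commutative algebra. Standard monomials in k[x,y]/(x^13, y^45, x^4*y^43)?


k[x,y]/I, I = (x^13, y^45, x^4*y^43)
Rect: 13x45=585. Corner: (13-4)x(45-43)=18.
dim = 585-18 = 567


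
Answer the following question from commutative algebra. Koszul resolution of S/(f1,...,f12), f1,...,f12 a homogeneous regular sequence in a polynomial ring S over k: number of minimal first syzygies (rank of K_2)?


Regular sequence => Koszul complex is the minimal free resolution.
Syz_1 minimally generated by Koszul relations f_i*e_j - f_j*e_i (i<j): mu(Syz_1) = beta_2 = C(m,2) = m(m-1)/2
m=12
12*11/2 = 66


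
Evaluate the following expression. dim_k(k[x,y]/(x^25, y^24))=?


Basis: x^i*y^j, i<25, j<24
25*24=600


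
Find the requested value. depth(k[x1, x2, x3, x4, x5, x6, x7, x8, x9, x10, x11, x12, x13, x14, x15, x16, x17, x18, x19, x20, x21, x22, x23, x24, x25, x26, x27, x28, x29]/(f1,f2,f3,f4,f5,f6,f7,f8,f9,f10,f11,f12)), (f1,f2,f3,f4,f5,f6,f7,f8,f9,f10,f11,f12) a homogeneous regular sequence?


depth(R)=29
depth(R/I)=29-12=17


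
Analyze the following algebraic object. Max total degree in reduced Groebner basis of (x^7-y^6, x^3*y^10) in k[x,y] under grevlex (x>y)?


LT(f1)=x^7, LT(f2)=x^3y^10, lcm=x^7y^10
S(f1,f2) = y^10*f1 - x^4*f2 = -y^16
Reduced GB = {f1, f2, y^16}; degrees 7, 13, 16
Max = 16


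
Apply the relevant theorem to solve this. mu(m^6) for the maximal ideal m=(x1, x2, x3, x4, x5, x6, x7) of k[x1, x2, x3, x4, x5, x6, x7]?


Graded Nakayama: mu(m^d) = dim_k (m^d/m^(d+1)) = #degree-6 monomials in 7 vars
C(n+d-1,d)=C(12,6)=924


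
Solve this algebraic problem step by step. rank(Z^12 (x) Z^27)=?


rank(M(x)N) = rank(M)*rank(N)
12*27 = 324


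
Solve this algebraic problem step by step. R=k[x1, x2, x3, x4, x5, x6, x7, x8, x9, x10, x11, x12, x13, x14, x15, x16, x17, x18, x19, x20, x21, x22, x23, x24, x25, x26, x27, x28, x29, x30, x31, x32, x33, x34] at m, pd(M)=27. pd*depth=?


pd+depth=34
depth=34-27=7
pd*depth=27*7=189


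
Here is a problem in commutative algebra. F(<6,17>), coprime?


gcd(6,17)=1 => F=ab-a-b=6*17-6-17=102-23=79


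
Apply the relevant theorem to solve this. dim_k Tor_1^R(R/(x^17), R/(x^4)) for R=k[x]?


Tor_1(R/I,R/J)=(I cap J)/IJ=(x^17)/(x^21)
dim=21-17=min(17,4)=4


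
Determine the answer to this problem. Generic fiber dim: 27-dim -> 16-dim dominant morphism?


dim(fiber)=dim(X)-dim(Y)=27-16=11


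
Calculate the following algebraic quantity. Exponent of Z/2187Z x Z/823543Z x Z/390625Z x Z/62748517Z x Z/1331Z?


Exponent = lcm of the cyclic orders; pairwise coprime => product.
3^7*7^7*5^8*13^7*11^3=2187*823543*390625*62748517*1331=58759300818911547151171875


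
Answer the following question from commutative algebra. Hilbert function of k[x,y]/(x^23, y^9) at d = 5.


k[x,y], I = (x^23, y^9), d = 5
Need i < 23 and d-i < 9.
Range: 0 <= i <= 5.
H(5) = 6


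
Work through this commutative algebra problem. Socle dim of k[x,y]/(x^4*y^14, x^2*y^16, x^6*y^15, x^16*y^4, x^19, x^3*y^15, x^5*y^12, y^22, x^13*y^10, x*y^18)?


Socle = ann(m) = span of standard monomials u with x*u, y*u in I (staircase corners).
Redundant generators: x^6*y^15
Minimal generators: x^19, x^16*y^4, x^13*y^10, x^5*y^12, x^4*y^14, x^3*y^15, x^2*y^16, x*y^18, y^22
Corners: y^21, xy^17, x^2y^15, x^3y^14, x^4y^13, x^12y^11, x^15y^9, x^18y^3
Socle dim=8


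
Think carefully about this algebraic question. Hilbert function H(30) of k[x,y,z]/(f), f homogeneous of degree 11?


C(32,2)-C(21,2)=496-210=286


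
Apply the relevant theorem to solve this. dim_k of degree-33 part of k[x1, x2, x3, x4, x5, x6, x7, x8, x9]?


C(d+n-1,n-1)=C(41,8)=95548245


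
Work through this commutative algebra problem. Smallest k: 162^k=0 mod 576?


162^k mod 576:
k=1: 162
k=2: 324
k=3: 72
k=4: 144
k=5: 288
k=6: 0
First zero at k = 6


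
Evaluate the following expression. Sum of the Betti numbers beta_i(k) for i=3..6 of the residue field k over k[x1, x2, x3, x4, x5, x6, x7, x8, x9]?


Koszul resolution: beta_i(k)=C(n,i), n=9
C(9,3)=84, C(9,4)=126, C(9,5)=126, C(9,6)=84
Sum=420


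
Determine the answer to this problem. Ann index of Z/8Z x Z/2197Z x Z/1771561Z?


Exponent = lcm of the cyclic orders; pairwise coprime => product.
2^3*13^3*11^6=8*2197*1771561=31136956136


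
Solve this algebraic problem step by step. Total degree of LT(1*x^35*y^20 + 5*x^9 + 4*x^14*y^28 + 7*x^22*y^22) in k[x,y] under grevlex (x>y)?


LT: 1*x^35*y^20
deg_x=35, deg_y=20
Total=35+20=55


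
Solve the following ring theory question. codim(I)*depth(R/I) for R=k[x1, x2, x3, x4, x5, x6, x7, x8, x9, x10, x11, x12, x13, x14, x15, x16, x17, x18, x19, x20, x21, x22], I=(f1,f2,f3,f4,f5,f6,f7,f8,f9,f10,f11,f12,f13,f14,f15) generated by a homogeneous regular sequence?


codim=15, depth=dim(R/I)=22-15=7
Product=15*7=105


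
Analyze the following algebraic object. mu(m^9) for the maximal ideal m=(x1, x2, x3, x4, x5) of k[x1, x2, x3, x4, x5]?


Graded Nakayama: mu(m^d) = dim_k (m^d/m^(d+1)) = #degree-9 monomials in 5 vars
C(n+d-1,d)=C(13,9)=715


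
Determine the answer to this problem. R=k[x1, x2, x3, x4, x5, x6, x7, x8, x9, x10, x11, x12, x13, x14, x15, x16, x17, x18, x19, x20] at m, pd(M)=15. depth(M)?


pd+depth=depth(R)=20
depth=20-15=5


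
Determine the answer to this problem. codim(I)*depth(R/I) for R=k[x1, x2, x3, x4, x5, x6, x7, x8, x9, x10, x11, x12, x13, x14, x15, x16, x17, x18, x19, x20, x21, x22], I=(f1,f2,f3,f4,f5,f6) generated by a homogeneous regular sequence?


codim=6, depth=dim(R/I)=22-6=16
Product=6*16=96


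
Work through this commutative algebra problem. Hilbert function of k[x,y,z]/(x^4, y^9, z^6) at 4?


Need i<4, j<9, k<6 with i+j+k=4.
For each i, j ranges over max(0,4-i-5)..min(8,4-i):
  i=0: j in [0,4] -> 5
  i=1: j in [0,3] -> 4
  i=2: j in [0,2] -> 3
  i=3: j in [0,1] -> 2
H(4) = 5+4+3+2 = 14


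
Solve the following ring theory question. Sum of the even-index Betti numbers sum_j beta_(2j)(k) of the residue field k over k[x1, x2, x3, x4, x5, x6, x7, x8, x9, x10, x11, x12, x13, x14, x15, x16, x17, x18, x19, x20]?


Koszul resolution: beta_i(k)=C(n,i), n=20
sum_even C(20,i) = 2^(n-1) = 2^19 = 524288


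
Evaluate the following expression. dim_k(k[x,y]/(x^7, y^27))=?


Basis: x^i*y^j, i<7, j<27
7*27=189


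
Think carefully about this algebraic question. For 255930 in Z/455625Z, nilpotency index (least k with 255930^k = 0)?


255930^k mod 455625:
k=1: 255930
k=2: 426150
k=3: 246375
k=4: 354375
k=5: 303750
k=6: 0
First zero at k = 6


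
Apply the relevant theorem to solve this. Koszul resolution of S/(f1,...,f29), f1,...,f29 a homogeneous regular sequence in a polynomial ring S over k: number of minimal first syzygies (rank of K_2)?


Regular sequence => Koszul complex is the minimal free resolution.
Syz_1 minimally generated by Koszul relations f_i*e_j - f_j*e_i (i<j): mu(Syz_1) = beta_2 = C(m,2) = m(m-1)/2
m=29
29*28/2 = 406


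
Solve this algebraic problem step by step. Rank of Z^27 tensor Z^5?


rank(M(x)N) = rank(M)*rank(N)
27*5 = 135


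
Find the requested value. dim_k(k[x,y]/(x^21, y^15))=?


Basis: x^i*y^j, i<21, j<15
21*15=315


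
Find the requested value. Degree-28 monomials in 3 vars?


C(d+n-1,n-1)=C(30,2)=435


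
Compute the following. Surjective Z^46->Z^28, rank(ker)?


rank(ker) = 46-28 = 18


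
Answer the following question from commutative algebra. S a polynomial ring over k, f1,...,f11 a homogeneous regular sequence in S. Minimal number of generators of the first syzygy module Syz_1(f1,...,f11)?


Regular sequence => Koszul complex is the minimal free resolution.
Syz_1 minimally generated by Koszul relations f_i*e_j - f_j*e_i (i<j): mu(Syz_1) = beta_2 = C(m,2) = m(m-1)/2
m=11
11*10/2 = 55


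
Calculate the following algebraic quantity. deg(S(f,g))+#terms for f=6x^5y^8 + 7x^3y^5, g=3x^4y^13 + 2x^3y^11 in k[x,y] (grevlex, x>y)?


LT(f)=6x^5y^8, LT(g)=3x^4y^13
lcm(LM)=x^5y^13
S(f,g) (scaled by 18 to clear denominators) = 3y^5*f - 6x*g = -12x^4y^11 + 21x^3y^10
2 terms, deg 15.
15+2=17


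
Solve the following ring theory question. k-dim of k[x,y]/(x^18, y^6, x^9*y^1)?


k[x,y]/I, I = (x^18, y^6, x^9*y^1)
Rect: 18x6=108. Corner: (18-9)x(6-1)=45.
dim = 108-45 = 63


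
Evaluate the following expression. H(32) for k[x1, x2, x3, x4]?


C(d+n-1,n-1)=C(35,3)=6545


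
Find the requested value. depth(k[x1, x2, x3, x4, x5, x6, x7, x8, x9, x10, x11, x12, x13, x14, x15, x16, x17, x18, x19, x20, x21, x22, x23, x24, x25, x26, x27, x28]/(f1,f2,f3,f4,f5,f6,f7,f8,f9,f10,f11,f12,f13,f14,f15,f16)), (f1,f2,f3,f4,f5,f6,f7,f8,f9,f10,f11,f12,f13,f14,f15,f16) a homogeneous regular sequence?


depth(R)=28
depth(R/I)=28-16=12


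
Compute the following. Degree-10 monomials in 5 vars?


C(d+n-1,n-1)=C(14,4)=1001


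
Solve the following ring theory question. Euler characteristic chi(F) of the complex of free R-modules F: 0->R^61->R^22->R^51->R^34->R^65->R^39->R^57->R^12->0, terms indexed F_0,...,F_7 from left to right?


chi = sum (-1)^i * rank:
(-1)^0*61=61
(-1)^1*22=-22
(-1)^2*51=51
(-1)^3*34=-34
(-1)^4*65=65
(-1)^5*39=-39
(-1)^6*57=57
(-1)^7*12=-12
chi=127


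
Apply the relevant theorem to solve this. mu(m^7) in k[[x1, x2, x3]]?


C(n+d-1,d)=C(9,7)=36


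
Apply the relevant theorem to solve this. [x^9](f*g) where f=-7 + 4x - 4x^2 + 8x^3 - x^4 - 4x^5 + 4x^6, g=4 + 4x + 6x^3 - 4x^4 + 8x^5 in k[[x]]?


[x^9] = sum a_i*b_j, i+j=9
  -1*8=-8
  -4*-4=16
  4*6=24
Sum=32


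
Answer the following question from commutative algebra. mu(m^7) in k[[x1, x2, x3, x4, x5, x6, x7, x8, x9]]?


C(n+d-1,d)=C(15,7)=6435


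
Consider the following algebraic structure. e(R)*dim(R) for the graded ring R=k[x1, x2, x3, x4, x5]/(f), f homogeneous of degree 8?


e(R)=deg(f)=8, dim(R)=5-1=4
e*dim=8*4=32


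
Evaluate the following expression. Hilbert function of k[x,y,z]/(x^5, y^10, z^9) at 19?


Need i<5, j<10, k<9 with i+j+k=19.
For each i, j ranges over max(0,19-i-8)..min(9,19-i):
  i=0: j in [11,9] -> 0
  i=1: j in [10,9] -> 0
  i=2: j in [9,9] -> 1
  i=3: j in [8,9] -> 2
  i=4: j in [7,9] -> 3
H(19) = 0+0+1+2+3 = 6


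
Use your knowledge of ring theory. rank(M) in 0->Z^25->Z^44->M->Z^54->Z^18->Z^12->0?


Alt sum=0:
(-1)^0*25 + (-1)^1*44 + (-1)^2*? + (-1)^3*54 + (-1)^4*18 + (-1)^5*12=0
rank(M)=67


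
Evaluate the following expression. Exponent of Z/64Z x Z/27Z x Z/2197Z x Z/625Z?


Exponent = lcm of the cyclic orders; pairwise coprime => product.
2^6*3^3*13^3*5^4=64*27*2197*625=2372760000


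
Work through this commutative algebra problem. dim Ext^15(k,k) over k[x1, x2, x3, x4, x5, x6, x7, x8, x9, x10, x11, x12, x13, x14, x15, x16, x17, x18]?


C(n,i)=C(18,15)=816


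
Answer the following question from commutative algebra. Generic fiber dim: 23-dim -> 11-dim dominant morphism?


dim(fiber)=dim(X)-dim(Y)=23-11=12


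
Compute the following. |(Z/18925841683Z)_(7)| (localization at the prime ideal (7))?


7-primary part: 18925841683=7^10*67
Size=7^10=282475249


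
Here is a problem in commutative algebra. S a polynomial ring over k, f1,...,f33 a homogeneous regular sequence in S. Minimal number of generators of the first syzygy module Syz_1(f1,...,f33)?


Regular sequence => Koszul complex is the minimal free resolution.
Syz_1 minimally generated by Koszul relations f_i*e_j - f_j*e_i (i<j): mu(Syz_1) = beta_2 = C(m,2) = m(m-1)/2
m=33
33*32/2 = 528


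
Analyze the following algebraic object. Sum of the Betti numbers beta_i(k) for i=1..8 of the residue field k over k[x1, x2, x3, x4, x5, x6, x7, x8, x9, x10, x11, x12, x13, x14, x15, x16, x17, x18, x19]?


Koszul resolution: beta_i(k)=C(n,i), n=19
C(19,1)=19, C(19,2)=171, C(19,3)=969, C(19,4)=3876, C(19,5)=11628, C(19,6)=27132, C(19,7)=50388, C(19,8)=75582
Sum=169765


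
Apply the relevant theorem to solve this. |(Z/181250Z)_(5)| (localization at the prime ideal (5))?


5-primary part: 181250=5^5*58
Size=5^5=3125


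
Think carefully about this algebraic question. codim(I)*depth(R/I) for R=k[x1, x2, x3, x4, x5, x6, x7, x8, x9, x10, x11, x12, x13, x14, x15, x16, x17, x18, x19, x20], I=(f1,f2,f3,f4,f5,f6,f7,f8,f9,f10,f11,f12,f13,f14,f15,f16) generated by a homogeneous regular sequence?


codim=16, depth=dim(R/I)=20-16=4
Product=16*4=64


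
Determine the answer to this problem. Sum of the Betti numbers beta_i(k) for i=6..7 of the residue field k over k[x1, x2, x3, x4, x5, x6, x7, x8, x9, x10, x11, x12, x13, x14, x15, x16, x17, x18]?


Koszul resolution: beta_i(k)=C(n,i), n=18
C(18,6)=18564, C(18,7)=31824
Sum=50388


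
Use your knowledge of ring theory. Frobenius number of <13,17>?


gcd(13,17)=1 => F=ab-a-b=13*17-13-17=221-30=191


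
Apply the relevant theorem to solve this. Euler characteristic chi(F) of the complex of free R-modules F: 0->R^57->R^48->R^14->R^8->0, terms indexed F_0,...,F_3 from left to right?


chi = sum (-1)^i * rank:
(-1)^0*57=57
(-1)^1*48=-48
(-1)^2*14=14
(-1)^3*8=-8
chi=15


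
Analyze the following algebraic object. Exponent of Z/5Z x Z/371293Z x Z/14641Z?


Exponent = lcm of the cyclic orders; pairwise coprime => product.
5^1*13^5*11^4=5*371293*14641=27180504065


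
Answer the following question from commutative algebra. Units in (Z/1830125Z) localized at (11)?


Local ring = Z/14641Z.
phi(14641) = 11^3*(11-1) = 13310


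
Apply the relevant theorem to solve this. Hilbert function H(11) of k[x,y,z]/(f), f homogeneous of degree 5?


C(13,2)-C(8,2)=78-28=50


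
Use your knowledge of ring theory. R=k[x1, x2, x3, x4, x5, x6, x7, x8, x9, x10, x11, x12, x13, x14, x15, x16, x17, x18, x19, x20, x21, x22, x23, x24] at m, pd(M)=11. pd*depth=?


pd+depth=24
depth=24-11=13
pd*depth=11*13=143


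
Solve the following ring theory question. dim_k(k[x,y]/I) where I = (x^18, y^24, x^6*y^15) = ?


k[x,y]/I, I = (x^18, y^24, x^6*y^15)
Rect: 18x24=432. Corner: (18-6)x(24-15)=108.
dim = 432-108 = 324


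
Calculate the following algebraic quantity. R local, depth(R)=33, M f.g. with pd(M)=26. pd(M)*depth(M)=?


pd+depth=33
depth=33-26=7
pd*depth=26*7=182


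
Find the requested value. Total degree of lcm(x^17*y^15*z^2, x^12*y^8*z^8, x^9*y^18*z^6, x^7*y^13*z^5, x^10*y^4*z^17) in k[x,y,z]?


lcm = componentwise max:
x: max(17,12,9,7,10)=17
y: max(15,8,18,13,4)=18
z: max(2,8,6,5,17)=17
Total=17+18+17=52


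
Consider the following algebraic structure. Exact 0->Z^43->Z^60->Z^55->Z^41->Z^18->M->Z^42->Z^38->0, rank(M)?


Alt sum=0:
(-1)^0*43 + (-1)^1*60 + (-1)^2*55 + (-1)^3*41 + (-1)^4*18 + (-1)^5*? + (-1)^6*42 + (-1)^7*38=0
rank(M)=19


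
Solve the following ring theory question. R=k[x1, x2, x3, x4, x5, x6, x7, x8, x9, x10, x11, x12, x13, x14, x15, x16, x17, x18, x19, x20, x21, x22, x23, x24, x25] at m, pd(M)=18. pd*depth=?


pd+depth=25
depth=25-18=7
pd*depth=18*7=126


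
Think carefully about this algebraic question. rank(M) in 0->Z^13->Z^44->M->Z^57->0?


Alt sum=0:
(-1)^0*13 + (-1)^1*44 + (-1)^2*? + (-1)^3*57=0
rank(M)=88


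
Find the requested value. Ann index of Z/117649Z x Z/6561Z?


Exponent = lcm of the cyclic orders; pairwise coprime => product.
7^6*3^8=117649*6561=771895089


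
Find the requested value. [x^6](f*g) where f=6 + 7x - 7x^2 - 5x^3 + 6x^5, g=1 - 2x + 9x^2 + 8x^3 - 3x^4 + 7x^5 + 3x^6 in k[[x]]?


[x^6] = sum a_i*b_j, i+j=6
  6*3=18
  7*7=49
  -7*-3=21
  -5*8=-40
  6*-2=-12
Sum=36


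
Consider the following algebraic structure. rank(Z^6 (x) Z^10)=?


rank(M(x)N) = rank(M)*rank(N)
6*10 = 60


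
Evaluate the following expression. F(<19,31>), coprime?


gcd(19,31)=1 => F=ab-a-b=19*31-19-31=589-50=539


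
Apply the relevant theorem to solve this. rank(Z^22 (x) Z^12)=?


rank(M(x)N) = rank(M)*rank(N)
22*12 = 264


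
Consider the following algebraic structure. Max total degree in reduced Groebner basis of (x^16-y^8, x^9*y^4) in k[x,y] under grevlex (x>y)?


LT(f1)=x^16, LT(f2)=x^9y^4, lcm=x^16y^4
S(f1,f2) = y^4*f1 - x^7*f2 = -y^12
Reduced GB = {f1, f2, y^12}; degrees 16, 13, 12
Max = 16


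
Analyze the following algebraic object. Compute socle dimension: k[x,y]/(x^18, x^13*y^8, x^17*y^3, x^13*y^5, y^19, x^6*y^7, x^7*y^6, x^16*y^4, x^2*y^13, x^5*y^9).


Socle = ann(m) = span of standard monomials u with x*u, y*u in I (staircase corners).
Redundant generators: x^13*y^8
Minimal generators: x^18, x^17*y^3, x^16*y^4, x^13*y^5, x^7*y^6, x^6*y^7, x^5*y^9, x^2*y^13, y^19
Corners: xy^18, x^4y^12, x^5y^8, x^6y^6, x^12y^5, x^15y^4, x^16y^3, x^17y^2
Socle dim=8


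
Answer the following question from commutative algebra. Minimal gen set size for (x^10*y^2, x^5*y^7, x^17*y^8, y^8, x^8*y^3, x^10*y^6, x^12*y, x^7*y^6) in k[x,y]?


Remove redundant (divisible by others).
x^17*y^8 redundant.
x^10*y^6 redundant.
Min: x^12*y, x^10*y^2, x^8*y^3, x^7*y^6, x^5*y^7, y^8
Count=6


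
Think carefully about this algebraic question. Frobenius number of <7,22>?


gcd(7,22)=1 => F=ab-a-b=7*22-7-22=154-29=125


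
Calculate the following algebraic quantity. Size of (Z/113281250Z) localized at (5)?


5-primary part: 113281250=5^9*58
Size=5^9=1953125


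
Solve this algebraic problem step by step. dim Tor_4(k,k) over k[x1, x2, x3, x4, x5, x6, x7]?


Koszul: C(n,i)=C(7,4)=35


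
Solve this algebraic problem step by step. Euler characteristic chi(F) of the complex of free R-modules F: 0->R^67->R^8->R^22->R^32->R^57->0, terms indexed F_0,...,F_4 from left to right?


chi = sum (-1)^i * rank:
(-1)^0*67=67
(-1)^1*8=-8
(-1)^2*22=22
(-1)^3*32=-32
(-1)^4*57=57
chi=106


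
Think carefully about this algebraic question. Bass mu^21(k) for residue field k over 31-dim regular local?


C(n,i)=C(31,21)=44352165


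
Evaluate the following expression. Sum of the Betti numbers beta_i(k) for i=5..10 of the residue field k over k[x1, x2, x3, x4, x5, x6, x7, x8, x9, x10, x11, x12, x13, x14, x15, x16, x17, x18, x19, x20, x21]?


Koszul resolution: beta_i(k)=C(n,i), n=21
C(21,5)=20349, C(21,6)=54264, C(21,7)=116280, C(21,8)=203490, C(21,9)=293930, C(21,10)=352716
Sum=1041029


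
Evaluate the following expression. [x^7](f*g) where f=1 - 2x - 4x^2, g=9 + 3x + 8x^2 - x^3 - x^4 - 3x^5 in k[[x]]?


[x^7] = sum a_i*b_j, i+j=7
  -4*-3=12
Sum=12


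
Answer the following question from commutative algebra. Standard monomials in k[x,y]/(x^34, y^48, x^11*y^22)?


k[x,y]/I, I = (x^34, y^48, x^11*y^22)
Rect: 34x48=1632. Corner: (34-11)x(48-22)=598.
dim = 1632-598 = 1034


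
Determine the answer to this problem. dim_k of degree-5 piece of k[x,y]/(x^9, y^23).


k[x,y], I = (x^9, y^23), d = 5
Need i < 9 and d-i < 23.
Range: 0 <= i <= 5.
H(5) = 6


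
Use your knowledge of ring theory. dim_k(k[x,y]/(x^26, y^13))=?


Basis: x^i*y^j, i<26, j<13
26*13=338


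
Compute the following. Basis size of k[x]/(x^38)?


Basis: 1,x,...,x^37
dim=38


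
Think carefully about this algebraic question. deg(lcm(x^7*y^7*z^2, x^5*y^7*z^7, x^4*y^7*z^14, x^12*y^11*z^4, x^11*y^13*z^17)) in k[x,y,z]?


lcm = componentwise max:
x: max(7,5,4,12,11)=12
y: max(7,7,7,11,13)=13
z: max(2,7,14,4,17)=17
Total=12+13+17=42


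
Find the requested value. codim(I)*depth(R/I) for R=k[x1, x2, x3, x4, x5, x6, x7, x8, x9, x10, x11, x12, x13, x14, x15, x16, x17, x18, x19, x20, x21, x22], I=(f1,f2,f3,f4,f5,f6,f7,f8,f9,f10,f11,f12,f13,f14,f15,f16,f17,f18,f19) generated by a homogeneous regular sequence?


codim=19, depth=dim(R/I)=22-19=3
Product=19*3=57


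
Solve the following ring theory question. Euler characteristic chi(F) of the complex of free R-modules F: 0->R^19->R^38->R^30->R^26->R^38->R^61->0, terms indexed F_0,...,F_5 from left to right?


chi = sum (-1)^i * rank:
(-1)^0*19=19
(-1)^1*38=-38
(-1)^2*30=30
(-1)^3*26=-26
(-1)^4*38=38
(-1)^5*61=-61
chi=-38


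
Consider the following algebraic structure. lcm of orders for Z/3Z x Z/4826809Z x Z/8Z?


Exponent = lcm of the cyclic orders; pairwise coprime => product.
3^1*13^6*2^3=3*4826809*8=115843416


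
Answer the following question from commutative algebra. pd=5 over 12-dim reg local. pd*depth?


pd+depth=12
depth=12-5=7
pd*depth=5*7=35


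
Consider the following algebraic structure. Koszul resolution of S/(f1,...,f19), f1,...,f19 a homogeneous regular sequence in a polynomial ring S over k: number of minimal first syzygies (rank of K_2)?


Regular sequence => Koszul complex is the minimal free resolution.
Syz_1 minimally generated by Koszul relations f_i*e_j - f_j*e_i (i<j): mu(Syz_1) = beta_2 = C(m,2) = m(m-1)/2
m=19
19*18/2 = 171


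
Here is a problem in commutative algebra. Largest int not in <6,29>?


gcd(6,29)=1 => F=ab-a-b=6*29-6-29=174-35=139


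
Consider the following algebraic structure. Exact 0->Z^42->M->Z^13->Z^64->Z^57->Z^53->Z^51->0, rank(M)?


Alt sum=0:
(-1)^0*42 + (-1)^1*? + (-1)^2*13 + (-1)^3*64 + (-1)^4*57 + (-1)^5*53 + (-1)^6*51=0
rank(M)=46


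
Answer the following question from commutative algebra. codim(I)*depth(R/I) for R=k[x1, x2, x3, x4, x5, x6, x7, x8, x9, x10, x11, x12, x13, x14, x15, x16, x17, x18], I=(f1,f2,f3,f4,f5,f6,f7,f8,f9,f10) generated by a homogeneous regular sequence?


codim=10, depth=dim(R/I)=18-10=8
Product=10*8=80


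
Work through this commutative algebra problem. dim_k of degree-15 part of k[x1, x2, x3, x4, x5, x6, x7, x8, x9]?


C(d+n-1,n-1)=C(23,8)=490314


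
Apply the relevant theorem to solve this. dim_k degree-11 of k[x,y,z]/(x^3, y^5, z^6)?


Need i<3, j<5, k<6 with i+j+k=11.
For each i, j ranges over max(0,11-i-5)..min(4,11-i):
  i=0: j in [6,4] -> 0
  i=1: j in [5,4] -> 0
  i=2: j in [4,4] -> 1
H(11) = 0+0+1 = 1


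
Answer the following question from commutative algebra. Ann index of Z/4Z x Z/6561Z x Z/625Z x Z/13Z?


Exponent = lcm of the cyclic orders; pairwise coprime => product.
2^2*3^8*5^4*13^1=4*6561*625*13=213232500


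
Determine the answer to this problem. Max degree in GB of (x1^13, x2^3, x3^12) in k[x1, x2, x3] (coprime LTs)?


Pure powers, coprime LTs => already GB.
Degrees: 13, 3, 12
Max=13


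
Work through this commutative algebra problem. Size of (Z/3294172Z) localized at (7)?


7-primary part: 3294172=7^7*4
Size=7^7=823543


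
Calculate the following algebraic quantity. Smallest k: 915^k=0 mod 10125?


915^k mod 10125:
k=1: 915
k=2: 6975
k=3: 3375
k=4: 0
First zero at k = 4


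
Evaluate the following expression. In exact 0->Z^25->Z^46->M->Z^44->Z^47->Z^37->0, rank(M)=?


Alt sum=0:
(-1)^0*25 + (-1)^1*46 + (-1)^2*? + (-1)^3*44 + (-1)^4*47 + (-1)^5*37=0
rank(M)=55


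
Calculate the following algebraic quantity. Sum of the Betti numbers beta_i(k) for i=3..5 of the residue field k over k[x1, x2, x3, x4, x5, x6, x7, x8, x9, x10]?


Koszul resolution: beta_i(k)=C(n,i), n=10
C(10,3)=120, C(10,4)=210, C(10,5)=252
Sum=582


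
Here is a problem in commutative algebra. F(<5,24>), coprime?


gcd(5,24)=1 => F=ab-a-b=5*24-5-24=120-29=91


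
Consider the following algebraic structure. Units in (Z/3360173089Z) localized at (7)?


Local ring = Z/117649Z.
phi(117649) = 7^5*(7-1) = 100842


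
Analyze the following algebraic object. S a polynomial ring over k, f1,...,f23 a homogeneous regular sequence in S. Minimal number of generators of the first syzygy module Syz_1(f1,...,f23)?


Regular sequence => Koszul complex is the minimal free resolution.
Syz_1 minimally generated by Koszul relations f_i*e_j - f_j*e_i (i<j): mu(Syz_1) = beta_2 = C(m,2) = m(m-1)/2
m=23
23*22/2 = 253


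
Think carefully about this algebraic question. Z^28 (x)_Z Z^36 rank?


rank(M(x)N) = rank(M)*rank(N)
28*36 = 1008


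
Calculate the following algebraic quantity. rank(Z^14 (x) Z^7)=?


rank(M(x)N) = rank(M)*rank(N)
14*7 = 98


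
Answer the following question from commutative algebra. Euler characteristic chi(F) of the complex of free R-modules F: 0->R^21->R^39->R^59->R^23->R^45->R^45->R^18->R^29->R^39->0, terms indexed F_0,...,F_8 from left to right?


chi = sum (-1)^i * rank:
(-1)^0*21=21
(-1)^1*39=-39
(-1)^2*59=59
(-1)^3*23=-23
(-1)^4*45=45
(-1)^5*45=-45
(-1)^6*18=18
(-1)^7*29=-29
(-1)^8*39=39
chi=46


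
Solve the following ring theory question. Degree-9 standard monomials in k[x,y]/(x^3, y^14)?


k[x,y], I = (x^3, y^14), d = 9
Need i < 3 and d-i < 14.
Range: 0 <= i <= 2.
H(9) = 3


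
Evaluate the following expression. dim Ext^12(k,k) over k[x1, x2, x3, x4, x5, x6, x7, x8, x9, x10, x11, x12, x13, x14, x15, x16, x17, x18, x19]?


C(n,i)=C(19,12)=50388


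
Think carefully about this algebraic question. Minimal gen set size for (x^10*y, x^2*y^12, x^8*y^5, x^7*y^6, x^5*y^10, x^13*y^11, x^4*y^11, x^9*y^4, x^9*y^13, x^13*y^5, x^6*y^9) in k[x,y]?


Remove redundant (divisible by others).
x^13*y^11 redundant.
x^13*y^5 redundant.
x^9*y^13 redundant.
Min: x^10*y, x^9*y^4, x^8*y^5, x^7*y^6, x^6*y^9, x^5*y^10, x^4*y^11, x^2*y^12
Count=8


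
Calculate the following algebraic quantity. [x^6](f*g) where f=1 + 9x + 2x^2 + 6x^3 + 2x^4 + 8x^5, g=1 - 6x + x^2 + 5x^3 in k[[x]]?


[x^6] = sum a_i*b_j, i+j=6
  6*5=30
  2*1=2
  8*-6=-48
Sum=-16


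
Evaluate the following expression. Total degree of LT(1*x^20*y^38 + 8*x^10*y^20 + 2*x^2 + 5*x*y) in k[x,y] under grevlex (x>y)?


LT: 1*x^20*y^38
deg_x=20, deg_y=38
Total=20+38=58


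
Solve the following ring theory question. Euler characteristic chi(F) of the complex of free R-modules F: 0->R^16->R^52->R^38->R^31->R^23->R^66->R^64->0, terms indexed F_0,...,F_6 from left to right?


chi = sum (-1)^i * rank:
(-1)^0*16=16
(-1)^1*52=-52
(-1)^2*38=38
(-1)^3*31=-31
(-1)^4*23=23
(-1)^5*66=-66
(-1)^6*64=64
chi=-8


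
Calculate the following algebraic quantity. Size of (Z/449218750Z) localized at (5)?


5-primary part: 449218750=5^10*46
Size=5^10=9765625


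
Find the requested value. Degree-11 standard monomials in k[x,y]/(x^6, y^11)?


k[x,y], I = (x^6, y^11), d = 11
Need i < 6 and d-i < 11.
Range: 1 <= i <= 5.
H(11) = 5


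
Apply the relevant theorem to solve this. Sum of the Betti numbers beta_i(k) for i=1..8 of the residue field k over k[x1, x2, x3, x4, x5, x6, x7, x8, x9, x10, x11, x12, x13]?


Koszul resolution: beta_i(k)=C(n,i), n=13
C(13,1)=13, C(13,2)=78, C(13,3)=286, C(13,4)=715, C(13,5)=1287, C(13,6)=1716, C(13,7)=1716, C(13,8)=1287
Sum=7098


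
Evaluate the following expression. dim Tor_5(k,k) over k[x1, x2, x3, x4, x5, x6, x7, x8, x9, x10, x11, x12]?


Koszul: C(n,i)=C(12,5)=792


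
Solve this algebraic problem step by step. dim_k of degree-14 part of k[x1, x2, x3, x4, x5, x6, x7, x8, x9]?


C(d+n-1,n-1)=C(22,8)=319770


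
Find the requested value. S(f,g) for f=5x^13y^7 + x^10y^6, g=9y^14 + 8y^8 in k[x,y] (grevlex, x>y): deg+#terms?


LT(f)=5x^13y^7, LT(g)=9y^14
lcm(LM)=x^13y^14
S(f,g) (scaled by 45 to clear denominators) = 9y^7*f - 5x^13*g = 9x^10y^13 - 40x^13y^8
2 terms, deg 23.
23+2=25


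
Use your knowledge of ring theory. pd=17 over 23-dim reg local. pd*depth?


pd+depth=23
depth=23-17=6
pd*depth=17*6=102


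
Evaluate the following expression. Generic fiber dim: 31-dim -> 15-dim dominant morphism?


dim(fiber)=dim(X)-dim(Y)=31-15=16


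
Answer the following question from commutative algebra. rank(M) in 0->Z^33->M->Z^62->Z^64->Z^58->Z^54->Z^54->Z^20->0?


Alt sum=0:
(-1)^0*33 + (-1)^1*? + (-1)^2*62 + (-1)^3*64 + (-1)^4*58 + (-1)^5*54 + (-1)^6*54 + (-1)^7*20=0
rank(M)=69


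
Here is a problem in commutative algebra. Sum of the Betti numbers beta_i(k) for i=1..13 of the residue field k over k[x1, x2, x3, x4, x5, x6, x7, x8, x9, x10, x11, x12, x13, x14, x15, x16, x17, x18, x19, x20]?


Koszul resolution: beta_i(k)=C(n,i), n=20
C(20,1)=20, C(20,2)=190, C(20,3)=1140, C(20,4)=4845, C(20,5)=15504, C(20,6)=38760, C(20,7)=77520, C(20,8)=125970, C(20,9)=167960, C(20,10)=184756, C(20,11)=167960, C(20,12)=125970, C(20,13)=77520
Sum=988115


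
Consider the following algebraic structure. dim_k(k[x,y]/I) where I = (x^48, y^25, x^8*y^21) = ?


k[x,y]/I, I = (x^48, y^25, x^8*y^21)
Rect: 48x25=1200. Corner: (48-8)x(25-21)=160.
dim = 1200-160 = 1040


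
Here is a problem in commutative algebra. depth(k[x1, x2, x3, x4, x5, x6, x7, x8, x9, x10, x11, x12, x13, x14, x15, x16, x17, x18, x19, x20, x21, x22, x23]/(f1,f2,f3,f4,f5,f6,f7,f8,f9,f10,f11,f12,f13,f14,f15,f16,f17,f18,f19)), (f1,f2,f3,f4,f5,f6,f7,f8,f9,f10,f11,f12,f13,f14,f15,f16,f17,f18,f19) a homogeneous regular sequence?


depth(R)=23
depth(R/I)=23-19=4


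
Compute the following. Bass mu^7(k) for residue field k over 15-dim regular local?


C(n,i)=C(15,7)=6435


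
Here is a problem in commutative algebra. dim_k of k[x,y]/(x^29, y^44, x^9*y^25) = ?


k[x,y]/I, I = (x^29, y^44, x^9*y^25)
Rect: 29x44=1276. Corner: (29-9)x(44-25)=380.
dim = 1276-380 = 896


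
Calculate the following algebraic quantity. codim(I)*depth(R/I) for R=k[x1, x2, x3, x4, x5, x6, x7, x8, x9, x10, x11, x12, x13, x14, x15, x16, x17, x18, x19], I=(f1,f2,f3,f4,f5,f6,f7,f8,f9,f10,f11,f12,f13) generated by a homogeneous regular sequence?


codim=13, depth=dim(R/I)=19-13=6
Product=13*6=78
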